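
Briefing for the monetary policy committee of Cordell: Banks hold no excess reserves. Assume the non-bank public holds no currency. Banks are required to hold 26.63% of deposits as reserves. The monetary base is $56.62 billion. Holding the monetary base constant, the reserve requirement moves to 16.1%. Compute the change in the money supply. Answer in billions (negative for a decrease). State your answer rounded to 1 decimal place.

$139.1 billion

Initially m₁ = 1 / (0.2663) ≈ 3.7552, so M₁ = 3.7552 × 56.62 ≈ 212.6194 billion.
After the change m₂ = 1 / (0.161) ≈ 6.2112, so M₂ = 6.2112 × 56.62 ≈ 351.6781 billion.
ΔM = M₂ − M₁ = 351.6781 − 212.6194 = 139.0587 billion.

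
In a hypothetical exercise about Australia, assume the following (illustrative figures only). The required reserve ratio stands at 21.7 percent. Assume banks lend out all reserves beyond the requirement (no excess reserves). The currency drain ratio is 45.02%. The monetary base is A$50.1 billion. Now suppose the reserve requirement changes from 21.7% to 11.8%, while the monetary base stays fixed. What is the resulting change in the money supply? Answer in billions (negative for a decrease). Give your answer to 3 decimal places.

Initially m₁ = (1 + 0.4502) / (0.217 + 0.4502) ≈ 2.173561, so M₁ = 2.173561 × 50.1 ≈ 108.8954 billion.
After the change m₂ = (1 + 0.4502) / (0.118 + 0.4502) ≈ 2.552270, so M₂ = 2.552270 × 50.1 ≈ 127.8687 billion.
ΔM = M₂ − M₁ = 127.8687 − 108.8954 = 18.9733 billion.

A$18.973 billion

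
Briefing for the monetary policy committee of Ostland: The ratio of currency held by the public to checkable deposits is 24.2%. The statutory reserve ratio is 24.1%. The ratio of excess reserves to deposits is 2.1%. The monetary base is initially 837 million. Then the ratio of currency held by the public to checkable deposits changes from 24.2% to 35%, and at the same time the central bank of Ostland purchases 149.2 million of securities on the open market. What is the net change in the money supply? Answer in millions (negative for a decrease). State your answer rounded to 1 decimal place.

Before: m₁ = (1 + 0.242) / (0.241 + 0.021 + 0.242) ≈ 2.46429, MB₁ = 837, so M₁ = 2.46429 × 837 ≈ 2062.6107 million.
After: m₂ = (1 + 0.35) / (0.241 + 0.021 + 0.35) ≈ 2.20588, MB₂ = 837 + 149.2 = 986.2, so M₂ = 2.20588 × 986.2 ≈ 2175.4389 million.
ΔM = M₂ − M₁ = 2175.4389 − 2062.6107 = 112.8282 million.

112.8 million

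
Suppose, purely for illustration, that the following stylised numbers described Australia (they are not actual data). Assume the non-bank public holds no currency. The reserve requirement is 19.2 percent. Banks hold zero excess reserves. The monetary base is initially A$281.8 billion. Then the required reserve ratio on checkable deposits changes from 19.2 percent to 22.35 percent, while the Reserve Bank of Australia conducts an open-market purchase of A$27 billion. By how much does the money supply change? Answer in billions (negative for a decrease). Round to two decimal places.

Before: m₁ = 1 / (0.192) ≈ 5.208333, MB₁ = 281.8, so M₁ = 5.208333 × 281.8 ≈ 1467.7082 billion.
After: m₂ = 1 / (0.2235) ≈ 4.474273, MB₂ = 281.8 + 27 = 308.8, so M₂ = 4.474273 × 308.8 ≈ 1381.6555 billion.
ΔM = M₂ − M₁ = 1381.6555 − 1467.7082 = -86.0527 billion.

-86.05 billion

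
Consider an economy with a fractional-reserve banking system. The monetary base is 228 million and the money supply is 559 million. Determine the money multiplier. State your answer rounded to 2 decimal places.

The money multiplier is m = M / MB = 559 / 228 ≈ 2.45175.

2.45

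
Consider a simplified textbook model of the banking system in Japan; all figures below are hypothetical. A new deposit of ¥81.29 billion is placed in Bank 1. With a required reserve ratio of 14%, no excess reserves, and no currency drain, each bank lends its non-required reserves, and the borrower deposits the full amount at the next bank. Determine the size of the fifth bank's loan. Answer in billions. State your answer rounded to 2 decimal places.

Each bank lends a fraction (1 − rr) = 0.8600 of the deposit it receives, so Bank 5 receives 81.29·0.8600^4 and lends 81.29·0.8600^5 ≈ 38.2410 billion.

¥38.24 billion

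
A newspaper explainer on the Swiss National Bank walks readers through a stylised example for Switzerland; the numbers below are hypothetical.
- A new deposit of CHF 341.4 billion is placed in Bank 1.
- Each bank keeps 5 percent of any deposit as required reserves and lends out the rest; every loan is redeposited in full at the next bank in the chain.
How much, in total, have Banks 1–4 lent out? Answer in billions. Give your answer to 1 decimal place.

Bank i lends (1 − rr)^i of the original deposit: Bank 1 lends 341.4·0.9500 = 324.3300, Bank 2 lends 341.4·0.9500² = 308.1135, and so on.
Summing a geometric series: total = 341.4·[0.9500·(1 − 0.9500^4) / (1 − 0.9500)] ≈ 1203.2238 billion.

CHF 1203.2 billion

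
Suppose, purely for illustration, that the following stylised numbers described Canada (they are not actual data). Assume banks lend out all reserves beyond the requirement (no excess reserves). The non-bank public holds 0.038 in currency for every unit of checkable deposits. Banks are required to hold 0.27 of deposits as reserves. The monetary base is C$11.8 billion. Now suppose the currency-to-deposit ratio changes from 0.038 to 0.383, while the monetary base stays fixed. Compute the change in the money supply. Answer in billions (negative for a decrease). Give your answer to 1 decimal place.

Initially m₁ = (1 + 0.038) / (0.27 + 0.038) ≈ 3.3701, so M₁ = 3.3701 × 11.8 ≈ 39.7672 billion.
After the change m₂ = (1 + 0.383) / (0.27 + 0.383) ≈ 2.1179, so M₂ = 2.1179 × 11.8 ≈ 24.9912 billion.
ΔM = M₂ − M₁ = 24.9912 − 39.7672 = -14.776 billion.

-14.8 billion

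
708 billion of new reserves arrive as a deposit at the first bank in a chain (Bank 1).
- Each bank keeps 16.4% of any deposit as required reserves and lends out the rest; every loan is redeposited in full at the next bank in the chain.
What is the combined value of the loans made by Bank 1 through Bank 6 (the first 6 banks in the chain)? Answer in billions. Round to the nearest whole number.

Bank i lends (1 − rr)^i of the original deposit: Bank 1 lends 708·0.8360 = 591.8880, Bank 2 lends 708·0.8360² ≈ 494.8184, and so on.
Summing a geometric series: total = 708·[0.8360·(1 − 0.8360^6) / (1 − 0.8360)] ≈ 2377.0089 billion.

2377 billion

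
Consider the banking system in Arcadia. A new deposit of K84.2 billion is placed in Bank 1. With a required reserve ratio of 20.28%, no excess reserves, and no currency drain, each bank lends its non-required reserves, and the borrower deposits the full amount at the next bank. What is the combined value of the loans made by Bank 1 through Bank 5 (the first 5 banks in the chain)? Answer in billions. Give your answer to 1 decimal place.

K224.4 billion

Bank i lends (1 − rr)^i of the original deposit: Bank 1 lends 84.2·0.7972 ≈ 67.1242, Bank 2 lends 84.2·0.7972² ≈ 53.5114, and so on.
Summing a geometric series: total = 84.2·[0.7972·(1 − 0.7972^5) / (1 − 0.7972)] ≈ 224.4142 billion.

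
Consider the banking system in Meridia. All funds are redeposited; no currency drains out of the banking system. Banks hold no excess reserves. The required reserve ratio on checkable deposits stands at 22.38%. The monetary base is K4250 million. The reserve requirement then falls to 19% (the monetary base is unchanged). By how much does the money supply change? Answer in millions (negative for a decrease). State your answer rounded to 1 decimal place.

K3378.3 million

Initially m₁ = 1 / (0.2238) ≈ 4.468275, so M₁ = 4.468275 × 4250 ≈ 18990.1688 million.
After the change m₂ = 1 / (0.19) ≈ 5.263158, so M₂ = 5.263158 × 4250 = 22368.4215 million.
ΔM = M₂ − M₁ = 22368.4215 − 18990.1688 = 3378.2527 million.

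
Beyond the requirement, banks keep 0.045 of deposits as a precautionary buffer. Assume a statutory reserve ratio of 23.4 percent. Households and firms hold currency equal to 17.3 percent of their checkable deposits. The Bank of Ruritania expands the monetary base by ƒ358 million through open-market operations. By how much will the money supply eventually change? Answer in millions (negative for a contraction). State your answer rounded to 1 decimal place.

The money multiplier is m = (1 + c) / (rr + e + c) = (1 + 0.173) / (0.234 + 0.045 + 0.173) ≈ 2.59513.
The purchase adds 358 million of base, so ΔM = m × ΔMB = 2.59513 × (+358) ≈ 929.0565 million.

ƒ929.1 million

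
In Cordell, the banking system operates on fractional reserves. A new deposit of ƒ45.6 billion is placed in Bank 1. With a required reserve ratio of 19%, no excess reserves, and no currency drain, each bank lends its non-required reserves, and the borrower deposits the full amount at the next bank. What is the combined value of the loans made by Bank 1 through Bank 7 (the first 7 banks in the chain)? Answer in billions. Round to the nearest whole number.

Bank i lends (1 − rr)^i of the original deposit: Bank 1 lends 45.6·0.8100 = 36.9360, Bank 2 lends 45.6·0.8100² ≈ 29.9182, and so on.
Summing a geometric series: total = 45.6·[0.8100·(1 − 0.8100^7) / (1 − 0.8100)] ≈ 149.9275 billion.

ƒ150 billion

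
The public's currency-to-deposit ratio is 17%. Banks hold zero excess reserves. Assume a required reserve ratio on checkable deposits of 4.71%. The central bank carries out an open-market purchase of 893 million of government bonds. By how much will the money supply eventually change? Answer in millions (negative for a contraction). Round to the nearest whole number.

4813 million

The money multiplier is m = (1 + c) / (rr + c) = (1 + 0.17) / (0.0471 + 0.17) ≈ 5.3892.
The purchase adds 893 million of base, so ΔM = m × ΔMB = 5.3892 × (+893) = 4812.5556 million.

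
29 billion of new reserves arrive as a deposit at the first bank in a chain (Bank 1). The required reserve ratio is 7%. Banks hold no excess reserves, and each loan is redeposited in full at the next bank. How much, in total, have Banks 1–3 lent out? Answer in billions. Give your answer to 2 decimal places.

75.38 billion

Bank i lends (1 − rr)^i of the original deposit: Bank 1 lends 29·0.9300 = 26.9700, Bank 2 lends 29·0.9300² = 25.0821, and so on.
Summing a geometric series: total = 29·[0.9300·(1 − 0.9300^3) / (1 − 0.9300)] ≈ 75.3785 billion.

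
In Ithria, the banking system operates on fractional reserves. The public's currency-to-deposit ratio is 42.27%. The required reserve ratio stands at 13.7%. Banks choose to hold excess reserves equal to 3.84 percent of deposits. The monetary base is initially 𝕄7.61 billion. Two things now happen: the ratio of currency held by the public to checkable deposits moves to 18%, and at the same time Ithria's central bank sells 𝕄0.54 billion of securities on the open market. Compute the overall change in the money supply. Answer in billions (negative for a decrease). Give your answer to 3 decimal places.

Before: m₁ = (1 + 0.4227) / (0.137 + 0.0384 + 0.4227) ≈ 2.37870, MB₁ = 7.61, so M₁ = 2.37870 × 7.61 ≈ 18.1019 billion.
After: m₂ = (1 + 0.18) / (0.137 + 0.0384 + 0.18) ≈ 3.32020, MB₂ = 7.61 − 0.54 = 7.07, so M₂ = 3.32020 × 7.07 ≈ 23.4738 billion.
ΔM = M₂ − M₁ = 23.4738 − 18.1019 = 5.3719 billion.

𝕄5.372 billion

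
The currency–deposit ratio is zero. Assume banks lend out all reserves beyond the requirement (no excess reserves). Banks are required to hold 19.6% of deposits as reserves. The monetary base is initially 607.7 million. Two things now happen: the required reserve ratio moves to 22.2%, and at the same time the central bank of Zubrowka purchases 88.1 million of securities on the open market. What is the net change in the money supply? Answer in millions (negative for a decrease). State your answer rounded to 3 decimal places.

33.724 million

Before: m₁ = 1 / (0.196) ≈ 5.1020408, MB₁ = 607.7, so M₁ = 5.1020408 × 607.7 ≈ 3100.5102 million.
After: m₂ = 1 / (0.222) ≈ 4.5045045, MB₂ = 607.7 + 88.1 = 695.8, so M₂ = 4.5045045 × 695.8 ≈ 3134.2342 million.
ΔM = M₂ − M₁ = 3134.2342 − 3100.5102 = 33.724 million.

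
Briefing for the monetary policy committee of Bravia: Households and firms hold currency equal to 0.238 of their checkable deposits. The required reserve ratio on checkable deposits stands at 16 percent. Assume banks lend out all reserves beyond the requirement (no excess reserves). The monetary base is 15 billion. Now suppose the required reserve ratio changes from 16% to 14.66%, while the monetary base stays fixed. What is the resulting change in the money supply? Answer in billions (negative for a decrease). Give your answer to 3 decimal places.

Initially m₁ = (1 + 0.238) / (0.16 + 0.238) ≈ 3.110553, so M₁ = 3.110553 × 15 ≈ 46.6583 billion.
After the change m₂ = (1 + 0.238) / (0.1466 + 0.238) ≈ 3.218929, so M₂ = 3.218929 × 15 ≈ 48.2839 billion.
ΔM = M₂ − M₁ = 48.2839 − 46.6583 = 1.6256 billion.

1.626 billion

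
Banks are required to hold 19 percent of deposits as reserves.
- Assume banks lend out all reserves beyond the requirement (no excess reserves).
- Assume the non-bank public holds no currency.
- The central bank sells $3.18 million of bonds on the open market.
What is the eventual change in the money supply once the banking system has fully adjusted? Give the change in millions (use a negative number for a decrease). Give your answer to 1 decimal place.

-16.7 million

The simple money multiplier is m = 1/rr = 1/0.19 ≈ 5.2632.
An open-market sale reduces the monetary base by 3.18 million, so ΔM = m × ΔMB = 5.2632 × (−3.18) ≈ -16.737 million.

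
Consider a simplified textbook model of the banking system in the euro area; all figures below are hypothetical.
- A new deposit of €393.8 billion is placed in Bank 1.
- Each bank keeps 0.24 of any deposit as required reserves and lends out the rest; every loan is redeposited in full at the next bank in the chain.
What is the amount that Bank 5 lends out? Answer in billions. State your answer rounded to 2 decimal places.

Each bank lends a fraction (1 − rr) = 0.7600 of the deposit it receives, so Bank 5 receives 393.8·0.7600^4 and lends 393.8·0.7600^5 ≈ 99.8490 billion.

€99.85 billion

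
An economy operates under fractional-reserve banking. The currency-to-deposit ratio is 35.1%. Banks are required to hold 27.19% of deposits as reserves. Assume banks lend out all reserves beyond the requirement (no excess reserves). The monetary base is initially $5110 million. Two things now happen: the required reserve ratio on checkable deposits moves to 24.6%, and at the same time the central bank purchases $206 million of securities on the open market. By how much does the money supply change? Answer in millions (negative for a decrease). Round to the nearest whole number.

Before: m₁ = (1 + 0.351) / (0.2719 + 0.351) ≈ 2.16889, MB₁ = 5110, so M₁ = 2.16889 × 5110 = 11083.0279 million.
After: m₂ = (1 + 0.351) / (0.246 + 0.351) ≈ 2.26298, MB₂ = 5110 + 206 = 5316, so M₂ = 2.26298 × 5316 ≈ 12030.0017 million.
ΔM = M₂ − M₁ = 12030.0017 − 11083.0279 = 946.9738 million.

$947 million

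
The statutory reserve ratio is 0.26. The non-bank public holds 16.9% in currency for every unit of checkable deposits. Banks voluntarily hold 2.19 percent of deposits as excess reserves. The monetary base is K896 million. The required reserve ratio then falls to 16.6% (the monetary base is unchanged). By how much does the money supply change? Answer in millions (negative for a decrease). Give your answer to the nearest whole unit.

Initially m₁ = (1 + 0.169) / (0.26 + 0.0219 + 0.169) ≈ 2.5926, so M₁ = 2.5926 × 896 = 2322.9696 million.
After the change m₂ = (1 + 0.169) / (0.166 + 0.0219 + 0.169) ≈ 3.2754, so M₂ = 3.2754 × 896 = 2934.7584 million.
ΔM = M₂ − M₁ = 2934.7584 − 2322.9696 = 611.7888 million.

K612 million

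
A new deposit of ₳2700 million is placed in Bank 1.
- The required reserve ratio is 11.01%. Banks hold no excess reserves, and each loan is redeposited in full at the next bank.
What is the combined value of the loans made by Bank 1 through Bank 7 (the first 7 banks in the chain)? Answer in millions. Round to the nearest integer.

Bank i lends (1 − rr)^i of the original deposit: Bank 1 lends 2700·0.8899 = 2402.7300, Bank 2 lends 2700·0.8899² ≈ 2138.1894, and so on.
Summing a geometric series: total = 2700·[0.8899·(1 − 0.8899^7) / (1 − 0.8899)] ≈ 12178.0749 million.

₳12178 million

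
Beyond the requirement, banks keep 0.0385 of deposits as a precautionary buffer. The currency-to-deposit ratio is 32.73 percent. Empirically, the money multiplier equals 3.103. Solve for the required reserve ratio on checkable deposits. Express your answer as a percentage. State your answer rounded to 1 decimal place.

6.2%

Using m = 3.103. Since m = (1 + c)/(c + rr + e), the denominator satisfies c + rr + e = (1 + c)/m = (1 + 0.3273) / 3.103 ≈ 0.427747.
With c = 0.3273 and e = 0.0385, the required reserve ratio on checkable deposits is 0.427747 − 0.3273 − 0.0385 = 0.061947.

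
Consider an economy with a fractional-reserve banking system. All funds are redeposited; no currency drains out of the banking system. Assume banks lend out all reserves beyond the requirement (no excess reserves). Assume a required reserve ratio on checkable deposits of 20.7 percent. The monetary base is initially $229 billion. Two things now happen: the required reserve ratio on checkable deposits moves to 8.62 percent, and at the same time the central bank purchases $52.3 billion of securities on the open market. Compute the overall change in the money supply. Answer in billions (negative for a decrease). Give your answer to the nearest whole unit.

$2157 billion

Before: m₁ = 1 / (0.207) ≈ 4.8309, MB₁ = 229, so M₁ = 4.8309 × 229 = 1106.2761 billion.
After: m₂ = 1 / (0.0862) ≈ 11.6009, MB₂ = 229 + 52.3 = 281.3, so M₂ = 11.6009 × 281.3 ≈ 3263.3332 billion.
ΔM = M₂ − M₁ = 3263.3332 − 1106.2761 = 2157.0571 billion.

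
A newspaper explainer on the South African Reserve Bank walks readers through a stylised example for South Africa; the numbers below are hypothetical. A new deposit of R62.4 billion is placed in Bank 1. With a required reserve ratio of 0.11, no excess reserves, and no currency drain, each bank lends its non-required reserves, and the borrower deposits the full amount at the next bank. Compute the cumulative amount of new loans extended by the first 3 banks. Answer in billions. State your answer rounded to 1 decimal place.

Bank i lends (1 − rr)^i of the original deposit: Bank 1 lends 62.4·0.8900 = 55.5360, Bank 2 lends 62.4·0.8900² ≈ 49.4270, and so on.
Summing a geometric series: total = 62.4·[0.8900·(1 − 0.8900^3) / (1 − 0.8900)] ≈ 148.9531 billion.

R149.0 billion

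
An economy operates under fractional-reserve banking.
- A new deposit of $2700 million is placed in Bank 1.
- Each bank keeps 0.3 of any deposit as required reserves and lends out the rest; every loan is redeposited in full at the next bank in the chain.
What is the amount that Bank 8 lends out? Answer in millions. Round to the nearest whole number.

$156 million

Each bank lends a fraction (1 − rr) = 0.7000 of the deposit it receives, so Bank 8 receives 2700·0.7000^7 and lends 2700·0.7000^8 ≈ 155.6496 million.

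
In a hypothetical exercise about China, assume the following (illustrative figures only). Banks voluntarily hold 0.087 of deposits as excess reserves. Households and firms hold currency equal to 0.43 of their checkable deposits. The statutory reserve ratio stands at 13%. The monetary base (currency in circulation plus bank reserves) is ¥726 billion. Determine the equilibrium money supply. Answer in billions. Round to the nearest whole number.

¥1605 billion

The money multiplier is m = (1 + c) / (rr + e + c) = (1 + 0.43) / (0.13 + 0.087 + 0.43) ≈ 2.2102.
So M = m × MB = 2.2102 × 726 = 1604.6052 billion.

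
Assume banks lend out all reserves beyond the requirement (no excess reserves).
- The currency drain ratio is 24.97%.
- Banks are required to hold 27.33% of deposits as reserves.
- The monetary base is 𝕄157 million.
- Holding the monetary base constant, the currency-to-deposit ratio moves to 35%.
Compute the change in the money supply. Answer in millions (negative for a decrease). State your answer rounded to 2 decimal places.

-35.10 million

Initially m₁ = (1 + 0.2497) / (0.2733 + 0.2497) ≈ 2.389484, so M₁ = 2.389484 × 157 ≈ 375.149 million.
After the change m₂ = (1 + 0.35) / (0.2733 + 0.35) ≈ 2.165891, so M₂ = 2.165891 × 157 ≈ 340.0449 million.
ΔM = M₂ − M₁ = 340.0449 − 375.149 = -35.1041 million.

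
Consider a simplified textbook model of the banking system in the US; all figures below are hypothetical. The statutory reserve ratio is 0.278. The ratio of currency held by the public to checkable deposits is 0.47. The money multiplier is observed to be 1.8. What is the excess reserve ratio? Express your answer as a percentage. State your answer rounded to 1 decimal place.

Using m = 1.8. Since m = (1 + c)/(c + rr + e), the denominator satisfies c + rr + e = (1 + c)/m = (1 + 0.47) / 1.8 ≈ 0.816667.
With c = 0.47 and rr = 0.278, the excess reserve ratio is 0.816667 − 0.47 − 0.278 = 0.068667.

6.9%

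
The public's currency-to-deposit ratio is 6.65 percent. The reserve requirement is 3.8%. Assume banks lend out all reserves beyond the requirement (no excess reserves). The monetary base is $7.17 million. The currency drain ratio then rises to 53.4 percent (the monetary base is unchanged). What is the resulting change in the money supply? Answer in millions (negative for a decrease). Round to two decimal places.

Initially m₁ = (1 + 0.0665) / (0.038 + 0.0665) ≈ 10.2057, so M₁ = 10.2057 × 7.17 ≈ 73.1749 million.
After the change m₂ = (1 + 0.534) / (0.038 + 0.534) ≈ 2.6818, so M₂ = 2.6818 × 7.17 ≈ 19.2285 million.
ΔM = M₂ − M₁ = 19.2285 − 73.1749 = -53.9464 million.

-53.95 million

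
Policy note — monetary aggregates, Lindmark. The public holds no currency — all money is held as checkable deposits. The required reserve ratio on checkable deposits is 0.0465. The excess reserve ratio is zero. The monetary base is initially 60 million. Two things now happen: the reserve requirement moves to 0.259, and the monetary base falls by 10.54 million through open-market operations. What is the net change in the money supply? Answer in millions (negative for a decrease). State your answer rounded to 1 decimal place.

Before: m₁ = 1 / (0.0465) ≈ 21.5054, MB₁ = 60, so M₁ = 21.5054 × 60 = 1290.324 million.
After: m₂ = 1 / (0.259) ≈ 3.8610, MB₂ = 60 − 10.54 = 49.46, so M₂ = 3.8610 × 49.46 ≈ 190.9651 million.
ΔM = M₂ − M₁ = 190.9651 − 1290.324 = -1099.3589 million.

-1099.4 million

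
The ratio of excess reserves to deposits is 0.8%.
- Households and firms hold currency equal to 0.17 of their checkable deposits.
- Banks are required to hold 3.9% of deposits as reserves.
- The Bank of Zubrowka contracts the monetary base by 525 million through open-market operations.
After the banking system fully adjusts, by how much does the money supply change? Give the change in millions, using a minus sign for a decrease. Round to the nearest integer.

The money multiplier is m = (1 + c) / (rr + e + c) = (1 + 0.17) / (0.039 + 0.008 + 0.17) ≈ 5.3917.
The sale removes 525 million of base, so ΔM = m × ΔMB = 5.3917 × (−525) = -2830.6425 million.

-2831 million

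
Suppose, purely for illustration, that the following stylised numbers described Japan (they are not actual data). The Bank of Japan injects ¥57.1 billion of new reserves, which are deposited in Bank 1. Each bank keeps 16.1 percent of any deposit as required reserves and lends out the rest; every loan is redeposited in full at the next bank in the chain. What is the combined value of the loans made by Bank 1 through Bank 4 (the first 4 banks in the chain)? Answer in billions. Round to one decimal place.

¥150.1 billion

Bank i lends (1 − rr)^i of the original deposit: Bank 1 lends 57.1·0.8390 = 47.9069, Bank 2 lends 57.1·0.8390² ≈ 40.1939, and so on.
Summing a geometric series: total = 57.1·[0.8390·(1 − 0.8390^4) / (1 − 0.8390)] ≈ 150.1168 billion.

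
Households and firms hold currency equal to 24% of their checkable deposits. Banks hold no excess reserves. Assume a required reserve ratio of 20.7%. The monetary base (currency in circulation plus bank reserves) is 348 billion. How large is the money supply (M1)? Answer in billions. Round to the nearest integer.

The money multiplier is m = (1 + c) / (rr + c) = (1 + 0.24) / (0.207 + 0.24) ≈ 2.7740.
So M = m × MB = 2.7740 × 348 = 965.352 billion.

965 billion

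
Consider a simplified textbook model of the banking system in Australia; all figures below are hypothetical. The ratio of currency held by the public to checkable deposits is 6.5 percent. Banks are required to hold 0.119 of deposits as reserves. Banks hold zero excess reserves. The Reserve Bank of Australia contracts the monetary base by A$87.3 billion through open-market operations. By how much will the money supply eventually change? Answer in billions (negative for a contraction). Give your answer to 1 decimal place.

-505.3 billion

The money multiplier is m = (1 + c) / (rr + c) = (1 + 0.065) / (0.119 + 0.065) ≈ 5.7880.
The sale removes 87.3 billion of base, so ΔM = m × ΔMB = 5.7880 × (−87.3) = -505.2924 billion.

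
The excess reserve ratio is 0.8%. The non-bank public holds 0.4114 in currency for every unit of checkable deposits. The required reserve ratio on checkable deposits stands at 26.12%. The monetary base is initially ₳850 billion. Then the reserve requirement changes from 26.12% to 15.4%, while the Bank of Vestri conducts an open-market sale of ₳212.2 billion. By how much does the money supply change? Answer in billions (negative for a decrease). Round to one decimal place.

Before: m₁ = (1 + 0.4114) / (0.2612 + 0.008 + 0.4114) ≈ 2.07376, MB₁ = 850, so M₁ = 2.07376 × 850 = 1762.696 billion.
After: m₂ = (1 + 0.4114) / (0.154 + 0.008 + 0.4114) ≈ 2.46146, MB₂ = 850 − 212.2 = 637.8, so M₂ = 2.46146 × 637.8 ≈ 1569.9192 billion.
ΔM = M₂ − M₁ = 1569.9192 − 1762.696 = -192.7768 billion.

-192.8 billion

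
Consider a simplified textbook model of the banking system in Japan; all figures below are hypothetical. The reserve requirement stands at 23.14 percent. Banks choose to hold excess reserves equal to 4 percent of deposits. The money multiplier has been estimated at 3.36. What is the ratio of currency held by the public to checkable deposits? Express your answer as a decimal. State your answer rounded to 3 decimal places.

0.037

Using m = 3.36. From m = (1 + c)/(c + rr + e), rearranging gives 1 + c = m·(c + rr + e), so c·(1 − m) = m·(rr + e) − 1.
Hence c = [m·(rr + e) − 1]/(1 − m) = [3.36 × (0.2314 + 0.04) − 1] / (1 − 3.36) ≈ 0.037329.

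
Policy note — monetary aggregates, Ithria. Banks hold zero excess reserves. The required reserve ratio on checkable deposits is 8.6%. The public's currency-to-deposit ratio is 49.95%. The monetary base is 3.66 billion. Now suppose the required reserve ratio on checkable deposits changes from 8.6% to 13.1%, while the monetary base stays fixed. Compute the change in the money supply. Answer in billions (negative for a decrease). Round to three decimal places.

-0.669 billion

Initially m₁ = (1 + 0.4995) / (0.086 + 0.4995) ≈ 2.56106, so M₁ = 2.56106 × 3.66 ≈ 9.3735 billion.
After the change m₂ = (1 + 0.4995) / (0.131 + 0.4995) ≈ 2.37827, so M₂ = 2.37827 × 3.66 ≈ 8.7045 billion.
ΔM = M₂ − M₁ = 8.7045 − 9.3735 = -0.669 billion.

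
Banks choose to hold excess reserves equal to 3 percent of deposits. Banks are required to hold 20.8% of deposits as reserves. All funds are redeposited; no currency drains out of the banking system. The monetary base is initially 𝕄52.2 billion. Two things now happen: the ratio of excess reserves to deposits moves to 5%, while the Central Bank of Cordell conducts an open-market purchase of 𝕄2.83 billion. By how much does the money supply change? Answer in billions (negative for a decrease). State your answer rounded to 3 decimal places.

-6.033 billion

Before: m₁ = 1 / (0.208 + 0.03) ≈ 4.201681, MB₁ = 52.2, so M₁ = 4.201681 × 52.2 ≈ 219.3277 billion.
After: m₂ = 1 / (0.208 + 0.05) ≈ 3.875969, MB₂ = 52.2 + 2.83 = 55.03, so M₂ = 3.875969 × 55.03 ≈ 213.2946 billion.
ΔM = M₂ − M₁ = 213.2946 − 219.3277 = -6.0331 billion.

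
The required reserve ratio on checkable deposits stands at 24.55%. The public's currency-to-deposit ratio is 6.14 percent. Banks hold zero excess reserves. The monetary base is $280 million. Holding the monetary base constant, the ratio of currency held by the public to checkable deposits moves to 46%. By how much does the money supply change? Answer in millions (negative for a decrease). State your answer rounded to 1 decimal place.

-388.9 million

Initially m₁ = (1 + 0.0614) / (0.2455 + 0.0614) ≈ 3.45846, so M₁ = 3.45846 × 280 = 968.3688 million.
After the change m₂ = (1 + 0.46) / (0.2455 + 0.46) ≈ 2.06945, so M₂ = 2.06945 × 280 = 579.446 million.
ΔM = M₂ − M₁ = 579.446 − 968.3688 = -388.9228 million.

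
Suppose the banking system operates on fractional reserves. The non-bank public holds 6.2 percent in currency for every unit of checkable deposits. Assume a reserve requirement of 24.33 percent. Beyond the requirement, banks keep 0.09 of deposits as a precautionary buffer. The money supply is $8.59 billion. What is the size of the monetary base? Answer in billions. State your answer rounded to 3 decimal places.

$3.197 billion

The money multiplier is m = (1 + c) / (rr + e + c) = (1 + 0.062) / (0.2433 + 0.09 + 0.062) ≈ 2.68657.
MB = M / m = 8.59 / 2.68657 ≈ 3.1974 billion.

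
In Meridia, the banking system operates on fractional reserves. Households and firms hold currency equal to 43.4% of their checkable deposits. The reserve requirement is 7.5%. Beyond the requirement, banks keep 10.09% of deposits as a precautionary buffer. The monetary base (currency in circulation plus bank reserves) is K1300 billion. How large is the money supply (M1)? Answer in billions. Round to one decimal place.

The money multiplier is m = (1 + c) / (rr + e + c) = (1 + 0.434) / (0.075 + 0.1009 + 0.434) ≈ 2.351205.
So M = m × MB = 2.351205 × 1300 = 3056.5665 billion.

K3056.6 billion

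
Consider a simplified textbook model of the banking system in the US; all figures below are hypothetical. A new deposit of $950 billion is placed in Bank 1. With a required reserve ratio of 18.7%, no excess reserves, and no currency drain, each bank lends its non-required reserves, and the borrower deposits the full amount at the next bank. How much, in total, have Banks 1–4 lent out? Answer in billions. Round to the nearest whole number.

Bank i lends (1 − rr)^i of the original deposit: Bank 1 lends 950·0.8130 = 772.3500, Bank 2 lends 950·0.8130² ≈ 627.9205, and so on.
Summing a geometric series: total = 950·[0.8130·(1 − 0.8130^4) / (1 − 0.8130)] ≈ 2325.8060 billion.

$2326 billion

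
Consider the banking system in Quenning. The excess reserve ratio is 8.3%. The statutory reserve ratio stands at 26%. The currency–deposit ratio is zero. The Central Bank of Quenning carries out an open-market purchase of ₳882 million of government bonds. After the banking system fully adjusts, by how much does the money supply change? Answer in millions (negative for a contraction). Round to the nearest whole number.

₳2571 million

The money multiplier is m = 1 / (rr + e) = 1 / (0.26 + 0.083) ≈ 2.9155.
The purchase adds 882 million of base, so ΔM = m × ΔMB = 2.9155 × (+882) = 2571.471 million.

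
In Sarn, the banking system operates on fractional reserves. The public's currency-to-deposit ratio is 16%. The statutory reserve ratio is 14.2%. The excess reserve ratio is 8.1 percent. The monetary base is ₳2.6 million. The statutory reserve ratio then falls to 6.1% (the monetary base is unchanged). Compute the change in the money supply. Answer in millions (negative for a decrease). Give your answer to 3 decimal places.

Initially m₁ = (1 + 0.16) / (0.142 + 0.081 + 0.16) ≈ 3.02872, so M₁ = 3.02872 × 2.6 ≈ 7.8747 million.
After the change m₂ = (1 + 0.16) / (0.061 + 0.081 + 0.16) ≈ 3.84106, so M₂ = 3.84106 × 2.6 ≈ 9.9868 million.
ΔM = M₂ − M₁ = 9.9868 − 7.8747 = 2.1121 million.

₳2.112 million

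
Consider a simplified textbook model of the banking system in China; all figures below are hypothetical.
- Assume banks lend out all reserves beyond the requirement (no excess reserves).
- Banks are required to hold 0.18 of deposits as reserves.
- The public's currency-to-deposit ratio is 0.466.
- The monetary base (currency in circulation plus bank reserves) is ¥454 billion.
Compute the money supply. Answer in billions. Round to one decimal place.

The money multiplier is m = (1 + c) / (rr + c) = (1 + 0.466) / (0.18 + 0.466) ≈ 2.26935.
So M = m × MB = 2.26935 × 454 = 1030.2849 billion.

¥1030.3 billion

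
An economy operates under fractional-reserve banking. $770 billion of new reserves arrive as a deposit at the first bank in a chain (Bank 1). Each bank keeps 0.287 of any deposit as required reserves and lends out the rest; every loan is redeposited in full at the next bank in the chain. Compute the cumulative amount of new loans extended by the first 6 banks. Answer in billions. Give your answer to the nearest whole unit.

Bank i lends (1 − rr)^i of the original deposit: Bank 1 lends 770·0.7130 = 549.0100, Bank 2 lends 770·0.7130² ≈ 391.4441, and so on.
Summing a geometric series: total = 770·[0.7130·(1 − 0.7130^6) / (1 − 0.7130)] ≈ 1661.6019 billion.

$1662 billion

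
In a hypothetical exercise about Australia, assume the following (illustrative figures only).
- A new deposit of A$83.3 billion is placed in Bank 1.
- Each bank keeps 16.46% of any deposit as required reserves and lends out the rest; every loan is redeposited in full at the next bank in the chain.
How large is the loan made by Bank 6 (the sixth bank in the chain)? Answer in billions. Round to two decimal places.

Each bank lends a fraction (1 − rr) = 0.8354 of the deposit it receives, so Bank 6 receives 83.3·0.8354^5 and lends 83.3·0.8354^6 ≈ 28.3147 billion.

A$28.31 billion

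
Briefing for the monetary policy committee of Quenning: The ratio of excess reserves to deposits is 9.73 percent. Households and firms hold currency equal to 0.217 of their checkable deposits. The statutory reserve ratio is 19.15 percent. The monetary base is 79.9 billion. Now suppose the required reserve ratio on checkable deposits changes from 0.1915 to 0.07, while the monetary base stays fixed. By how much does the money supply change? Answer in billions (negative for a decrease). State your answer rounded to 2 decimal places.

Initially m₁ = (1 + 0.217) / (0.1915 + 0.0973 + 0.217) ≈ 2.40609, so M₁ = 2.40609 × 79.9 ≈ 192.2466 billion.
After the change m₂ = (1 + 0.217) / (0.07 + 0.0973 + 0.217) ≈ 3.16680, so M₂ = 3.16680 × 79.9 ≈ 253.0273 billion.
ΔM = M₂ − M₁ = 253.0273 − 192.2466 = 60.7807 billion.

60.78 billion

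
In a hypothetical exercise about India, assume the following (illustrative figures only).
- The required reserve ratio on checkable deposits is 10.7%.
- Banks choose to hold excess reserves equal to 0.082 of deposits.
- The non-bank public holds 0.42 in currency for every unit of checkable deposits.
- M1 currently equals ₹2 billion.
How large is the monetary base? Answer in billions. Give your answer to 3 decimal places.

₹0.858 billion

The money multiplier is m = (1 + c) / (rr + e + c) = (1 + 0.42) / (0.107 + 0.082 + 0.42) ≈ 2.33169.
MB = M / m = 2 / 2.33169 ≈ 0.8577 billion.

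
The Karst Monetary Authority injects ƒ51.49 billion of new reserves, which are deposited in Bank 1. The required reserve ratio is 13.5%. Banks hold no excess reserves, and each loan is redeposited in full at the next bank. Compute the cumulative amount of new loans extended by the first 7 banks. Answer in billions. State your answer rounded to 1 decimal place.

ƒ210.4 billion

Bank i lends (1 − rr)^i of the original deposit: Bank 1 lends 51.49·0.8650 ≈ 44.5389, Bank 2 lends 51.49·0.8650² ≈ 38.5261, and so on.
Summing a geometric series: total = 51.49·[0.8650·(1 − 0.8650^7) / (1 − 0.8650)] ≈ 210.3761 billion.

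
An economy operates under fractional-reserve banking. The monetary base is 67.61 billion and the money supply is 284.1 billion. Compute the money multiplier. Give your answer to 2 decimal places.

4.20

The money multiplier is m = M / MB = 284.1 / 67.61 ≈ 4.20204.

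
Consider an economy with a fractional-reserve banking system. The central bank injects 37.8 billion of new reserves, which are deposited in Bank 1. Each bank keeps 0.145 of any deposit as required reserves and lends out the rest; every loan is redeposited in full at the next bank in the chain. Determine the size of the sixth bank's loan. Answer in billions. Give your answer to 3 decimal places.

Each bank lends a fraction (1 − rr) = 0.8550 of the deposit it receives, so Bank 6 receives 37.8·0.8550^5 and lends 37.8·0.8550^6 ≈ 14.7669 billion.

14.767 billion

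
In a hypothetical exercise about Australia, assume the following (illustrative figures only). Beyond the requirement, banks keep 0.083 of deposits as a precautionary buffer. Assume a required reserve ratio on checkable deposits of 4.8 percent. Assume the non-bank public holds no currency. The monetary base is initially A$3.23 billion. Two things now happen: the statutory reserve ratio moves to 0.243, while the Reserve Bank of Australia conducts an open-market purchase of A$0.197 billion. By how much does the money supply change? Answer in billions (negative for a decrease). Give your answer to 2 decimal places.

Before: m₁ = 1 / (0.048 + 0.083) ≈ 7.6336, MB₁ = 3.23, so M₁ = 7.6336 × 3.23 ≈ 24.6565 billion.
After: m₂ = 1 / (0.243 + 0.083) ≈ 3.0675, MB₂ = 3.23 + 0.197 = 3.427, so M₂ = 3.0675 × 3.427 ≈ 10.5123 billion.
ΔM = M₂ − M₁ = 10.5123 − 24.6565 = -14.1442 billion.

-14.14 billion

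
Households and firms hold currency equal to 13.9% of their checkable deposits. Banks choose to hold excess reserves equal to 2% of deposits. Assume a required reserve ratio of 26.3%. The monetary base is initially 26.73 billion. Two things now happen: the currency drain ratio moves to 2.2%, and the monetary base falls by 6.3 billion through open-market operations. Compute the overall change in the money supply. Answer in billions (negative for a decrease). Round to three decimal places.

Before: m₁ = (1 + 0.139) / (0.263 + 0.02 + 0.139) ≈ 2.699052, MB₁ = 26.73, so M₁ = 2.699052 × 26.73 ≈ 72.1457 billion.
After: m₂ = (1 + 0.022) / (0.263 + 0.02 + 0.022) ≈ 3.350820, MB₂ = 26.73 − 6.3 = 20.43, so M₂ = 3.350820 × 20.43 ≈ 68.4573 billion.
ΔM = M₂ − M₁ = 68.4573 − 72.1457 = -3.6884 billion.

-3.688 billion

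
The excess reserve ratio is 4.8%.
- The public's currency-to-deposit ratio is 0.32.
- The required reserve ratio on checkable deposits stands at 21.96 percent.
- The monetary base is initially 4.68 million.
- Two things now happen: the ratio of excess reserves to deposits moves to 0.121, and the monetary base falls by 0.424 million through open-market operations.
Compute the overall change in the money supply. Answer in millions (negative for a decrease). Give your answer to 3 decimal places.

Before: m₁ = (1 + 0.32) / (0.2196 + 0.048 + 0.32) ≈ 2.24643, MB₁ = 4.68, so M₁ = 2.24643 × 4.68 ≈ 10.5133 million.
After: m₂ = (1 + 0.32) / (0.2196 + 0.121 + 0.32) ≈ 1.99818, MB₂ = 4.68 − 0.424 = 4.256, so M₂ = 1.99818 × 4.256 ≈ 8.5043 million.
ΔM = M₂ − M₁ = 8.5043 − 10.5133 = -2.009 million.

-2.009 million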